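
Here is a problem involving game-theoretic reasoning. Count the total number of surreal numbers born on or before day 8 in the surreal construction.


Day 0: {|} = 0 is born. Count = 1.
Day n: the number of surreal numbers born by day n is 2^(n+1) - 1.
By day 0: 2^1 - 1 = 1
By day 1: 2^2 - 1 = 3
By day 2: 2^3 - 1 = 7
By day 3: 2^4 - 1 = 15
By day 4: 2^5 - 1 = 31
By day 5: 2^6 - 1 = 63
By day 6: 2^7 - 1 = 127
By day 7: 2^8 - 1 = 255
By day 8: 2^9 - 1 = 511
By day 8: 511 surreal numbers.

511


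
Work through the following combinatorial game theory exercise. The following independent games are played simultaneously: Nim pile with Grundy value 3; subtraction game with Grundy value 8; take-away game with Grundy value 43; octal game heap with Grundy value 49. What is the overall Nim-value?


By the Sprague-Grundy theorem, the Grundy value of a sum of games is the XOR of individual Grundy values.
Nim pile: Grundy value = 3. Running XOR: 0 XOR 3 = 3
subtraction game: Grundy value = 8. Running XOR: 3 XOR 8 = 11
take-away game: Grundy value = 43. Running XOR: 11 XOR 43 = 32
octal game heap: Grundy value = 49. Running XOR: 32 XOR 49 = 17
The combined Grundy value is 17.

17


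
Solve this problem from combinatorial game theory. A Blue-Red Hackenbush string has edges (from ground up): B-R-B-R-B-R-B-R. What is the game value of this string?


Edges (from ground): B-R-B-R-B-R-B-R
By Berlekamp's sign-expansion rule, a Blue-Red Hackenbush stalk has the value of the surreal number whose sign sequence is the edge sequence with B -> + and R -> -.
Sign sequence: +-+-+-+-
Trace the sign expansion in the surreal number tree, starting from 0:
Edge 1: B (sign +) -> bounds (0, +inf), value = 1
Edge 2: R (sign -) -> bounds (0, 1), value = 1/2
Edge 3: B (sign +) -> bounds (1/2, 1), value = 3/4
Edge 4: R (sign -) -> bounds (1/2, 3/4), value = 5/8
Edge 5: B (sign +) -> bounds (5/8, 3/4), value = 11/16
Edge 6: R (sign -) -> bounds (5/8, 11/16), value = 21/32
Edge 7: B (sign +) -> bounds (21/32, 11/16), value = 43/64
Edge 8: R (sign -) -> bounds (21/32, 43/64), value = 85/128
Game value = 85/128

85/128


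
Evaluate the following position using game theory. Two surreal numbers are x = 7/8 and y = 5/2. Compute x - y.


x = 7/8, y = 5/2
Converting to common denominator: 8
x = 7/8, y = 20/8
x - y = 7/8 - 5/2 = -13/8

-13/8


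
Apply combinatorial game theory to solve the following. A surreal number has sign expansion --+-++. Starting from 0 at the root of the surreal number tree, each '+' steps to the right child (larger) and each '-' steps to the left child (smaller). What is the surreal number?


Sign expansion: --+-++
Rule: track bounds (lo, hi), initially (-inf, +inf). On '+', the current value becomes lo and we move to the simplest number in (value, hi): value + 1 if hi = +inf, otherwise the midpoint (value + hi)/2. On '-', the current value becomes hi and we move to value - 1 if lo = -inf, otherwise the midpoint (lo + value)/2.
Start at 0.
Step 1: sign = -, move left. Bounds: (-inf, 0). Value = -1
Step 2: sign = -, move left. Bounds: (-inf, -1). Value = -2
Step 3: sign = +, move right. Bounds: (-2, -1). Value = -3/2
Step 4: sign = -, move left. Bounds: (-2, -3/2). Value = -7/4
Step 5: sign = +, move right. Bounds: (-7/4, -3/2). Value = -13/8
Step 6: sign = +, move right. Bounds: (-13/8, -3/2). Value = -25/16
The surreal number with sign expansion --+-++ is -25/16.

-25/16


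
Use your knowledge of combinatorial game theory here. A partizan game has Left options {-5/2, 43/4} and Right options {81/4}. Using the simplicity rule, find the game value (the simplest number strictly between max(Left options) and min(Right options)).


Left options: {-5/2, 43/4}, max = 43/4
Right options: {81/4}, min = 81/4
All options are numbers and max(Left) < min(Right), so by the simplicity theorem the value is the simplest (earliest-born) number strictly between 43/4 and 81/4.
Integers 11 through 20 all lie strictly between 43/4 and 81/4.
Among integers, the simplest (lowest birthday = smallest |n|; 0 is born on day 0, +-n on day n) is 11.
No non-integer in the interval can be simpler: if x is a non-integer in the interval, then floor(x) or ceil(x) also lies in the interval (the interval contains an integer), and both are proper prefixes of x's sign expansion, i.e. born earlier. So the game value is 11.
Game value = 11

11


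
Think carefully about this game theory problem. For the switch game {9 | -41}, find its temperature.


The game is {9 | -41}, a switch {a | b} with numbers a > b.
Cooling {a | b} by t gives {a - t | b + t}, which stops being hot when a - t = b + t, i.e. at t = (a - b)/2. So the temperature of a switch is (a - b)/2.
Temperature = (Left option - Right option) / 2
= (9 - (-41)) / 2
= 50 / 2
= 25

25


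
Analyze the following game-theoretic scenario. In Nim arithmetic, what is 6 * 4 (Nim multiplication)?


Nim multiplication is bilinear over XOR: (u XOR v) * w = (u*w) XOR (v*w).
So we split each operand into its bit components and XOR the pairwise Nim products.
6 = 2 + 4 (as XOR of powers of 2).
4 = 4 (as XOR of powers of 2).
Using the standard Nim-product table on single bits:
  2*2 = 3,   2*4 = 8,   2*8 = 12,
  4*4 = 6,   4*8 = 11,  8*8 = 13,
and  1*x = x (identity), k*l = l*k (commutative).
Pairwise Nim products:
  2 * 4 = 8
  4 * 4 = 6
XOR them: 8 XOR 6 = 14.
Result: 6 * 4 = 14 (in Nim).

14


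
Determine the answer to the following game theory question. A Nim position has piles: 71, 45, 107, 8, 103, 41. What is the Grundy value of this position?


We need the XOR (exclusive or) of all pile sizes.
After XOR-ing pile 1 (size 71): 0 XOR 71 = 71
After XOR-ing pile 2 (size 45): 71 XOR 45 = 106
After XOR-ing pile 3 (size 107): 106 XOR 107 = 1
After XOR-ing pile 4 (size 8): 1 XOR 8 = 9
After XOR-ing pile 5 (size 103): 9 XOR 103 = 110
After XOR-ing pile 6 (size 41): 110 XOR 41 = 71
The Nim-value of this position is 71.

71


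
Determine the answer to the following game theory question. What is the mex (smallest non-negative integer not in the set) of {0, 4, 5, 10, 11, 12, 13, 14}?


Set = {0, 4, 5, 10, 11, 12, 13, 14}
0 is in the set.
1 is NOT in the set. This is the mex.
mex = 1

1


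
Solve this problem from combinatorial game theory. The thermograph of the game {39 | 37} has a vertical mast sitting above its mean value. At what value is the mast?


Game = {39 | 37}, a switch {a | b} with numbers a > b.
Its thermograph has left wall a - t and right wall b + t, which meet at t = (a - b)/2, where both equal (a + b)/2. So the mast (mean value) is at (a + b)/2.
Mean = (39 + (37))/2 = 76/2 = 38

38


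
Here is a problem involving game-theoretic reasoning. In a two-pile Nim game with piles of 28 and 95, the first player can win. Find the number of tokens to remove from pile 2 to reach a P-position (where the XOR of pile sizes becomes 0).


Piles: 28 and 95
Current XOR: 28 XOR 95 = 67 (non-zero, so this is an N-position).
To make the XOR zero, we need to find a move that balances the piles.
For pile 2 (size 95): target = 95 XOR 67 = 28
We reduce pile 2 from 95 to 28.
Tokens removed: 95 - 28 = 67
Verification: 28 XOR 28 = 0

67


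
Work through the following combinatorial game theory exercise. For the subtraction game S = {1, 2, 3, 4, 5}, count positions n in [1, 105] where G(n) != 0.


Subtraction set S = {1, 2, 3, 4, 5}, so G(n) = n mod 6.
G(n) = 0 when n is a multiple of 6.
Multiples of 6 in [1, 105]: 17
N-positions (nonzero Grundy) = 105 - 17 = 88

88


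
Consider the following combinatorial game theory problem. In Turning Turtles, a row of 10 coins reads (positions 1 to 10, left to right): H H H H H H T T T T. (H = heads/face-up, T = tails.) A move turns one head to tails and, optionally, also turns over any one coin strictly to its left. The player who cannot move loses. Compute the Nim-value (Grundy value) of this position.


Coins: H H H H H H T T T T
Key fact: a single head at position k behaves exactly like a Nim heap of size k (turning it to T and optionally flipping a coin at j < k corresponds to moving the heap from k to j, or to 0), and heads combine as a disjunctive sum (two heads at the same place would cancel, matching j XOR j = 0). So the Nim-value is the XOR of the 1-indexed positions of the heads.
Face-up positions (1-indexed): [1, 2, 3, 4, 5, 6]
XOR 0 with 1: 0 XOR 1 = 1
XOR 1 with 2: 1 XOR 2 = 3
XOR 3 with 3: 3 XOR 3 = 0
XOR 0 with 4: 0 XOR 4 = 4
XOR 4 with 5: 4 XOR 5 = 1
XOR 1 with 6: 1 XOR 6 = 7
Nim-value = 7

7


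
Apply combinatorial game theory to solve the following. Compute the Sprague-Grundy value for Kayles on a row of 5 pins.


Kayles: a move removes 1 or 2 adjacent pins from a contiguous row.
Removing pins from a row of k leaves two independent rows (a, b) with a + b = k - 1 (one pin) or a + b = k - 2 (two pins); an end removal gives a = 0.
By Sprague-Grundy, G(k) = mex{ G(a) XOR G(b) } over all these splits. G(0) = 0.
G(1): splits (0,0):0^0=0 -> mex({0}) = 1
G(2): splits (0,1):0^1=1 (0,0):0^0=0 -> mex({0, 1}) = 2
G(3): splits (0,2):0^2=2 (1,1):1^1=0 (0,1):0^1=1 -> mex({0, 1, 2}) = 3
G(4): splits (0,3):0^3=3 (1,2):1^2=3 (0,2):0^2=2 (1,1):1^1=0 -> mex({0, 2, 3}) = 1
G(5): splits (0,4):0^1=1 (1,3):1^3=2 (2,2):2^2=0 (0,3):0^3=3 (1,2):1^2=3 -> mex({0, 1, 2, 3}) = 4
Therefore G(5) = 4.

4


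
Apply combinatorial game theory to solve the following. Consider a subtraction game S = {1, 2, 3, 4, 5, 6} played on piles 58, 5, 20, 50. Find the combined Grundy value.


Subtraction set: {1, 2, 3, 4, 5, 6}
For this subtraction set, G(n) = n mod 7 (period = max + 1 = 7).
Pile 1 (size 58): G(58) = 58 mod 7 = 2
Pile 2 (size 5): G(5) = 5 mod 7 = 5
Pile 3 (size 20): G(20) = 20 mod 7 = 6
Pile 4 (size 50): G(50) = 50 mod 7 = 1
Total Grundy value = XOR of all: 2 XOR 5 XOR 6 XOR 1 = 0

0


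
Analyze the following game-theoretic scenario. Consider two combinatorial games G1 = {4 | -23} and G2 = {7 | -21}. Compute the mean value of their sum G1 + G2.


G1 = {4 | -23}, G2 = {7 | -21}
Each is a switch {a | b} with numbers a > b; its mean value is (a + b)/2, and mean value is additive over game sums: m(G1 + G2) = m(G1) + m(G2).
Mean of G1 = (4 + (-23))/2 = -19/2 = -19/2
Mean of G2 = (7 + (-21))/2 = -14/2 = -7
Mean of G1 + G2 = -19/2 + -7 = -33/2

-33/2


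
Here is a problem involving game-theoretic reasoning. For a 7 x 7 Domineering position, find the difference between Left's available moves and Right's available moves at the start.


Board is 7 x 7 (rows x cols).
Left (vertical) placements: (rows-1) * cols = 6 * 7 = 42
Right (horizontal) placements: rows * (cols-1) = 7 * 6 = 42
Advantage = Left - Right = 42 - 42 = 0

0


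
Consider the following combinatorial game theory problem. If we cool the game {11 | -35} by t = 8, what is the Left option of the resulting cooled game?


Original game: {11 | -35} (a switch {a | b} with a > b).
Cooling by t (for t below the temperature (a - b)/2 = 23) taxes each move by t: {a | b} cooled by t is {a - t | b + t}.
Cooling amount: t = 8
Cooled Left option: 11 - 8 = 3
Cooled Right option: -35 + 8 = -27
Cooled game: {3 | -27}
Left option = 3

3


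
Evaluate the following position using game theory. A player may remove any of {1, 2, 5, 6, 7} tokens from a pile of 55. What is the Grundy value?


The subtraction set is S = {1, 2, 5, 6, 7}.
G(k) = mex{ G(k - s) : s in S, s <= k }. We compute iteratively: G(0) = 0.
G(1) = mex({0}) = 1
G(2) = mex({0, 1}) = 2
G(3) = mex({1, 2}) = 0
G(4) = mex({0, 2}) = 1
G(5) = mex({0, 1}) = 2
G(6) = mex({0, 1, 2}) = 3
G(7) = mex({0, 1, 2, 3}) = 4
G(8) = mex({0, 1, 2, 3, 4}) = 5
G(9) = mex({0, 1, 2, 4, 5}) = 3
G(10) = mex({0, 1, 2, 3, 5}) = 4
G(11) = mex({1, 2, 3, 4}) = 0
G(12) = mex({0, 2, 3, 4}) = 1
G(13) = mex({0, 1, 3, 4, 5}) = 2
G(14) = mex({1, 2, 3, 4, 5}) = 0
G(15) = mex({0, 2, 3, 4, 5}) = 1
G(16) = mex({0, 1, 3, 4}) = 2
G(17) = mex({0, 1, 2, 4}) = 3
Observe that G(11)..G(17) = 0, 1, 2, 0, 1, 2, 3 repeats G(0)..G(6) = 0, 1, 2, 0, 1, 2, 3.
For k >= max(S) = 7, G(k) is determined by the previous 7 values G(k-7)..G(k-1); a window of 7 consecutive values has recurred shifted by 11, so by induction G(k + 11) = G(k) for all k >= 0: the sequence is periodic from the start with period 11.
One period: G(0..10) = 0, 1, 2, 0, 1, 2, 3, 4, 5, 3, 4.
55 mod 11 = 0, so G(55) = G(0) = 0.

0


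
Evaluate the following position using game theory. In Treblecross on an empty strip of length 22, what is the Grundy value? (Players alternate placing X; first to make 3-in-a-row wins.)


Treblecross: place X on empty cells; 3-in-a-row wins.
Playing within two cells of an existing X lets the opponent win at once, so sensible play treats the cells i-2..i+2 around each X as dead. The player left with no safe cell loses, so this is a normal-play take-away game on strips of safe cells.
Placing X at cell i (0-indexed) of a strip of k safe cells leaves independent strips of sizes max(0, i-2) and max(0, k-i-3). Hence G(k) = mex{ G(max(0,i-2)) XOR G(max(0,k-i-3)) : 0 <= i < k }, with G(0) = 0.
G(1): splits (0,0):0^0=0 -> mex({0}) = 1
G(2): splits (0,0):0^0=0 -> mex({0}) = 1
G(3): splits (0,0):0^0=0 -> mex({0}) = 1
G(4): splits (0,1):0^1=1 (0,0):0^0=0 -> mex({0, 1}) = 2
G(5): splits (0,2):0^1=1 (0,1):0^1=1 (0,0):0^0=0 -> mex({0, 1}) = 2
G(6) = mex({1}) = 0
G(7) = mex({0, 1, 2}) = 3
G(8) = mex({0, 1, 2}) = 3
G(9) = mex({0, 2}) = 1
G(10) = mex({0, 2, 3}) = 1
G(11) = mex({0, 3}) = 1
G(12) = mex({1, 3}) = 0
G(13) = mex({0, 1, 2, 3}) = 4
G(14) = mex({0, 1, 2}) = 3
G(15) = mex({0, 1, 2}) = 3
G(16) = mex({0, 1, 2, 4}) = 3
G(17) = mex({0, 1, 3, 4}) = 2
G(18) = mex({0, 1, 3, 4}) = 2
G(19) = mex({0, 1, 3, 5}) = 2
G(20) = mex({0, 1, 2, 3, 5}) = 4
G(21) = mex({0, 1, 2, 3, 5}) = 4
G(22) = mex({1, 2, 6}) = 0
Therefore G(22) = 0.

0


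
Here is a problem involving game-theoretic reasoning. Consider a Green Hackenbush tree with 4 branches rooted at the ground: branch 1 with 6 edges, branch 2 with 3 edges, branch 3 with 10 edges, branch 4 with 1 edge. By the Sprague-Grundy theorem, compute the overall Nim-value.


The tree has 4 branches from the ground vertex.
In Green Hackenbush, the Nim-value of a simple path of length k is k.
Branch 1: length 6, Nim-value = 6
Branch 2: length 3, Nim-value = 3
Branch 3: length 10, Nim-value = 10
Branch 4: length 1, Nim-value = 1
Total Nim-value = XOR of all branch values:
0 XOR 6 = 6
6 XOR 3 = 5
5 XOR 10 = 15
15 XOR 1 = 14
Nim-value of the tree = 14

14


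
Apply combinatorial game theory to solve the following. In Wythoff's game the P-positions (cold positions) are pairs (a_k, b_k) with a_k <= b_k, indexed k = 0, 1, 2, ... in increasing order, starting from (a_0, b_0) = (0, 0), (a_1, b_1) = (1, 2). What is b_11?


By Wythoff's theorem, a_k = floor(k * phi) and b_k = floor(k * phi^2) = a_k + k, where phi = (1 + sqrt(5))/2 is the golden ratio.
phi = (1 + sqrt(5))/2 = 1.618034
phi^2 = phi + 1 = 2.618034
k = 11
k * phi^2 = 11 * 2.618034 = 28.798374
b_11 = floor(k * phi^2) = 28 (check: a_11 + k = 17 + 11 = 28)

28


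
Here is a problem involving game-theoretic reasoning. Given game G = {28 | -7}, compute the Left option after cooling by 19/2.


Original game: {28 | -7} (a switch {a | b} with a > b).
Cooling by t (for t below the temperature (a - b)/2 = 35/2) taxes each move by t: {a | b} cooled by t is {a - t | b + t}.
Cooling amount: t = 19/2
Cooled Left option: 28 - 19/2 = 37/2
Cooled Right option: -7 + 19/2 = 5/2
Cooled game: {37/2 | 5/2}
Left option = 37/2

37/2


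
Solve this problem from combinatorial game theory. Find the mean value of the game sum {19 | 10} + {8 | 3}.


G1 = {19 | 10}, G2 = {8 | 3}
Each is a switch {a | b} with numbers a > b; its mean value is (a + b)/2, and mean value is additive over game sums: m(G1 + G2) = m(G1) + m(G2).
Mean of G1 = (19 + (10))/2 = 29/2 = 29/2
Mean of G2 = (8 + (3))/2 = 11/2 = 11/2
Mean of G1 + G2 = 29/2 + 11/2 = 20

20


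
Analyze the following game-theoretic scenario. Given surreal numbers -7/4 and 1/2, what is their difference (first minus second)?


x = -7/4, y = 1/2
Converting to common denominator: 4
x = -7/4, y = 2/4
x - y = -7/4 - 1/2 = -9/4

-9/4


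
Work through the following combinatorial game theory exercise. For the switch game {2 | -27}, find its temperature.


The game is {2 | -27}, a switch {a | b} with numbers a > b.
Cooling {a | b} by t gives {a - t | b + t}, which stops being hot when a - t = b + t, i.e. at t = (a - b)/2. So the temperature of a switch is (a - b)/2.
Temperature = (Left option - Right option) / 2
= (2 - (-27)) / 2
= 29 / 2
= 29/2

29/2


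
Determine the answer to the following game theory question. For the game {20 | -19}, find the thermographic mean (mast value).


Game = {20 | -19}, a switch {a | b} with numbers a > b.
Its thermograph has left wall a - t and right wall b + t, which meet at t = (a - b)/2, where both equal (a + b)/2. So the mast (mean value) is at (a + b)/2.
Mean = (20 + (-19))/2 = 1/2 = 1/2

1/2


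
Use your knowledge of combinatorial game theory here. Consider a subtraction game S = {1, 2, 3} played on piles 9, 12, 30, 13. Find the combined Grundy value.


Subtraction set: {1, 2, 3}
For this subtraction set, G(n) = n mod 4 (period = max + 1 = 4).
Pile 1 (size 9): G(9) = 9 mod 4 = 1
Pile 2 (size 12): G(12) = 12 mod 4 = 0
Pile 3 (size 30): G(30) = 30 mod 4 = 2
Pile 4 (size 13): G(13) = 13 mod 4 = 1
Total Grundy value = XOR of all: 1 XOR 0 XOR 2 XOR 1 = 2

2


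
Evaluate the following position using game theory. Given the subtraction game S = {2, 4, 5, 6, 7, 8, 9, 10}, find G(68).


The subtraction set is S = {2, 4, 5, 6, 7, 8, 9, 10}.
G(k) = mex{ G(k - s) : s in S, s <= k }. We compute iteratively: G(0) = 0.
G(1) = mex({}) = 0
G(2) = mex({0}) = 1
G(3) = mex({0}) = 1
G(4) = mex({0, 1}) = 2
G(5) = mex({0, 1}) = 2
G(6) = mex({0, 1, 2}) = 3
G(7) = mex({0, 1, 2}) = 3
G(8) = mex({0, 1, 2, 3}) = 4
G(9) = mex({0, 1, 2, 3}) = 4
G(10) = mex({0, 1, 2, 3, 4}) = 5
G(11) = mex({0, 1, 2, 3, 4}) = 5
G(12) = mex({1, 2, 3, 4, 5}) = 0
G(13) = mex({1, 2, 3, 4, 5}) = 0
G(14) = mex({0, 2, 3, 4, 5}) = 1
G(15) = mex({0, 2, 3, 4, 5}) = 1
G(16) = mex({0, 1, 3, 4, 5}) = 2
G(17) = mex({0, 1, 3, 4, 5}) = 2
G(18) = mex({0, 1, 2, 4, 5}) = 3
G(19) = mex({0, 1, 2, 4, 5}) = 3
G(20) = mex({0, 1, 2, 3, 5}) = 4
G(21) = mex({0, 1, 2, 3, 5}) = 4
Observe that G(12)..G(21) = 0, 0, 1, 1, 2, 2, 3, 3, 4, 4 repeats G(0)..G(9) = 0, 0, 1, 1, 2, 2, 3, 3, 4, 4.
For k >= max(S) = 10, G(k) is determined by the previous 10 values G(k-10)..G(k-1); a window of 10 consecutive values has recurred shifted by 12, so by induction G(k + 12) = G(k) for all k >= 0: the sequence is periodic from the start with period 12.
One period: G(0..11) = 0, 0, 1, 1, 2, 2, 3, 3, 4, 4, 5, 5.
68 mod 12 = 8, so G(68) = G(8) = 4.

4


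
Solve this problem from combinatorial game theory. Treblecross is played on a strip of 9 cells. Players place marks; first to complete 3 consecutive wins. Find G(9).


Treblecross: place X on empty cells; 3-in-a-row wins.
Playing within two cells of an existing X lets the opponent win at once, so sensible play treats the cells i-2..i+2 around each X as dead. The player left with no safe cell loses, so this is a normal-play take-away game on strips of safe cells.
Placing X at cell i (0-indexed) of a strip of k safe cells leaves independent strips of sizes max(0, i-2) and max(0, k-i-3). Hence G(k) = mex{ G(max(0,i-2)) XOR G(max(0,k-i-3)) : 0 <= i < k }, with G(0) = 0.
G(1): splits (0,0):0^0=0 -> mex({0}) = 1
G(2): splits (0,0):0^0=0 -> mex({0}) = 1
G(3): splits (0,0):0^0=0 -> mex({0}) = 1
G(4): splits (0,1):0^1=1 (0,0):0^0=0 -> mex({0, 1}) = 2
G(5): splits (0,2):0^1=1 (0,1):0^1=1 (0,0):0^0=0 -> mex({0, 1}) = 2
G(6) = mex({1}) = 0
G(7) = mex({0, 1, 2}) = 3
G(8) = mex({0, 1, 2}) = 3
G(9) = mex({0, 2}) = 1
Therefore G(9) = 1.

1


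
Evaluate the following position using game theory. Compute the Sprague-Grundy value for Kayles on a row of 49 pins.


Kayles: a move removes 1 or 2 adjacent pins from a contiguous row.
Removing pins from a row of k leaves two independent rows (a, b) with a + b = k - 1 (one pin) or a + b = k - 2 (two pins); an end removal gives a = 0.
By Sprague-Grundy, G(k) = mex{ G(a) XOR G(b) } over all these splits. G(0) = 0.
G(1): splits (0,0):0^0=0 -> mex({0}) = 1
G(2): splits (0,1):0^1=1 (0,0):0^0=0 -> mex({0, 1}) = 2
G(3): splits (0,2):0^2=2 (1,1):1^1=0 (0,1):0^1=1 -> mex({0, 1, 2}) = 3
G(4): splits (0,3):0^3=3 (1,2):1^2=3 (0,2):0^2=2 (1,1):1^1=0 -> mex({0, 2, 3}) = 1
G(5): splits (0,4):0^1=1 (1,3):1^3=2 (2,2):2^2=0 (0,3):0^3=3 (1,2):1^2=3 -> mex({0, 1, 2, 3}) = 4
G(6) = mex({0, 1, 2, 4}) = 3
G(7) = mex({0, 1, 3, 4, 5}) = 2
G(8) = mex({0, 2, 3, 5, 6}) = 1
G(9) = mex({0, 1, 2, 3, 6, 7}) = 4
G(10) = mex({0, 1, 3, 4, 5, 7}) = 2
G(11) = mex({0, 1, 2, 3, 4, 5}) = 6
G(12) = mex({0, 1, 2, 3, 5, 6, 7}) = 4
G(13) = mex({0, 2, 3, 4, 6, 7}) = 1
G(14) = mex({0, 1, 4, 5, 6, 7}) = 2
G(15) = mex({0, 1, 2, 3, 4, 5, 6}) = 7
G(16) = mex({0, 2, 3, 5, 6, 7}) = 1
G(17) = mex({0, 1, 2, 3, 5, 6, 7}) = 4
G(18) = mex({0, 1, 2, 4, 5, 6}) = 3
G(19) = mex({0, 1, 3, 4, 5, 7}) = 2
G(20) = mex({0, 2, 3, 4, 5, 6, 7}) = 1
G(21) = mex({0, 1, 2, 3, 5, 6, 7}) = 4
G(22) = mex({0, 1, 2, 3, 4, 5, 7}) = 6
G(23) = mex({0, 1, 2, 3, 4, 5, 6}) = 7
G(24) = mex({0, 1, 2, 3, 5, 6, 7}) = 4
G(25) = mex({0, 2, 3, 4, 6, 7}) = 1
G(26) = mex({0, 1, 3, 4, 5, 6, 7}) = 2
G(27) = mex({0, 1, 2, 3, 4, 5, 6, 7}) = 8
G(28) = mex({0, 1, 2, 3, 4, 6, 7, 8}) = 5
G(29) = mex({0, 1, 2, 3, 5, 6, 7, 8, 9}) = 4
G(30) = mex({0, 1, 2, 3, 4, 5, 6, 9, 10}) = 7
G(31) = mex({0, 1, 3, 4, 5, 7, 10, 11}) = 2
G(32) = mex({0, 2, 3, 4, 5, 6, 7, 9, 11}) = 1
G(33) = mex({0, 1, 2, 3, 4, 5, 6, 7, 9, 12}) = 8
G(34) = mex({0, 1, 2, 3, 4, 5, 7, 8, 11, 12}) = 6
G(35) = mex({0, 1, 2, 3, 4, 5, 6, 8, 9, 10, 11}) = 7
G(36) = mex({0, 1, 2, 3, 5, 6, 7, 9, 10}) = 4
G(37) = mex({0, 2, 3, 4, 6, 7, 9, 10, 11, 12}) = 1
G(38) = mex({0, 1, 3, 4, 5, 6, 7, 9, 10, 11, 12}) = 2
G(39) = mex({0, 1, 2, 4, 5, 6, 7, 9, 10, 12, 14}) = 3
G(40) = mex({0, 2, 3, 4, 6, 7, 11, 12, 14}) = 1
G(41) = mex({0, 1, 2, 3, 5, 6, 7, 9, 10, 11, 12}) = 4
G(42) = mex({0, 1, 2, 3, 4, 5, 6, 9, 10}) = 7
G(43) = mex({0, 1, 3, 4, 5, 7, 9, 10, 12, 15}) = 2
G(44) = mex({0, 2, 3, 4, 5, 6, 7, 9, 10, 12, 15}) = 1
G(45) = mex({0, 1, 2, 3, 4, 5, 6, 7, 9, 10, 12, 14}) = 8
G(46) = mex({0, 1, 3, 4, 5, 7, 8, 11, 12, 14}) = 2
G(47) = mex({0, 1, 2, 3, 4, 5, 6, 8, 9, 10, 11, 12}) = 7
G(48) = mex({0, 1, 2, 3, 5, 6, 7, 9, 10}) = 4
G(49) = mex({0, 2, 3, 4, 6, 7, 9, 10, 11, 12, 15}) = 1
Therefore G(49) = 1.

1


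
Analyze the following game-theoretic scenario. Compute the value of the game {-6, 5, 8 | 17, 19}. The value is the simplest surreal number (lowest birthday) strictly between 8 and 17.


Left options: {-6, 5, 8}, max = 8
Right options: {17, 19}, min = 17
All options are numbers and max(Left) < min(Right), so by the simplicity theorem the value is the simplest (earliest-born) number strictly between 8 and 17.
Integers 9 through 16 all lie strictly between 8 and 17.
Among integers, the simplest (lowest birthday = smallest |n|; 0 is born on day 0, +-n on day n) is 9.
No non-integer in the interval can be simpler: if x is a non-integer in the interval, then floor(x) or ceil(x) also lies in the interval (the interval contains an integer), and both are proper prefixes of x's sign expansion, i.e. born earlier. So the game value is 9.
Game value = 9

9


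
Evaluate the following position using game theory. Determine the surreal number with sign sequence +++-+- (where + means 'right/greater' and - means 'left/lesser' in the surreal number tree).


Sign expansion: +++-+-
Rule: track bounds (lo, hi), initially (-inf, +inf). On '+', the current value becomes lo and we move to the simplest number in (value, hi): value + 1 if hi = +inf, otherwise the midpoint (value + hi)/2. On '-', the current value becomes hi and we move to value - 1 if lo = -inf, otherwise the midpoint (lo + value)/2.
Start at 0.
Step 1: sign = +, move right. Bounds: (0, +inf). Value = 1
Step 2: sign = +, move right. Bounds: (1, +inf). Value = 2
Step 3: sign = +, move right. Bounds: (2, +inf). Value = 3
Step 4: sign = -, move left. Bounds: (2, 3). Value = 5/2
Step 5: sign = +, move right. Bounds: (5/2, 3). Value = 11/4
Step 6: sign = -, move left. Bounds: (5/2, 11/4). Value = 21/8
The surreal number with sign expansion +++-+- is 21/8.

21/8


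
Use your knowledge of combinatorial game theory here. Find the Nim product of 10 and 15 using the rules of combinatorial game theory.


Nim multiplication is bilinear over XOR: (u XOR v) * w = (u*w) XOR (v*w).
So we split each operand into its bit components and XOR the pairwise Nim products.
10 = 2 + 8 (as XOR of powers of 2).
15 = 1 + 2 + 4 + 8 (as XOR of powers of 2).
Using the standard Nim-product table on single bits:
  2*2 = 3,   2*4 = 8,   2*8 = 12,
  4*4 = 6,   4*8 = 11,  8*8 = 13,
and  1*x = x (identity), k*l = l*k (commutative).
Pairwise Nim products:
  2 * 1 = 2
  2 * 2 = 3
  2 * 4 = 8
  2 * 8 = 12
  8 * 1 = 8
  8 * 2 = 12
  8 * 4 = 11
  8 * 8 = 13
XOR them: 2 XOR 3 XOR 8 XOR 12 XOR 8 XOR 12 XOR 11 XOR 13 = 7.
Result: 10 * 15 = 7 (in Nim).

7


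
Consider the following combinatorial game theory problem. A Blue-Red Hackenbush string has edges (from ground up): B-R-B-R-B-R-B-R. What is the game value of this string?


Edges (from ground): B-R-B-R-B-R-B-R
By Berlekamp's sign-expansion rule, a Blue-Red Hackenbush stalk has the value of the surreal number whose sign sequence is the edge sequence with B -> + and R -> -.
Sign sequence: +-+-+-+-
Trace the sign expansion in the surreal number tree, starting from 0:
Edge 1: B (sign +) -> bounds (0, +inf), value = 1
Edge 2: R (sign -) -> bounds (0, 1), value = 1/2
Edge 3: B (sign +) -> bounds (1/2, 1), value = 3/4
Edge 4: R (sign -) -> bounds (1/2, 3/4), value = 5/8
Edge 5: B (sign +) -> bounds (5/8, 3/4), value = 11/16
Edge 6: R (sign -) -> bounds (5/8, 11/16), value = 21/32
Edge 7: B (sign +) -> bounds (21/32, 11/16), value = 43/64
Edge 8: R (sign -) -> bounds (21/32, 43/64), value = 85/128
Game value = 85/128

85/128


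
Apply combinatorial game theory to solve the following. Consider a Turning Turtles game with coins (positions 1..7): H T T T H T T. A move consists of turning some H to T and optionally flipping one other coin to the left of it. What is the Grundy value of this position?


Coins: H T T T H T T
Key fact: a single head at position k behaves exactly like a Nim heap of size k (turning it to T and optionally flipping a coin at j < k corresponds to moving the heap from k to j, or to 0), and heads combine as a disjunctive sum (two heads at the same place would cancel, matching j XOR j = 0). So the Nim-value is the XOR of the 1-indexed positions of the heads.
Face-up positions (1-indexed): [1, 5]
XOR 0 with 1: 0 XOR 1 = 1
XOR 1 with 5: 1 XOR 5 = 4
Nim-value = 4

4


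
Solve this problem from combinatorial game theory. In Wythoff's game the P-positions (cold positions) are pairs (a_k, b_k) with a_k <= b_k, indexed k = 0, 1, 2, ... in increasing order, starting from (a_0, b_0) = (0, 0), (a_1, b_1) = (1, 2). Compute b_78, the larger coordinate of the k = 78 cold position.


By Wythoff's theorem, a_k = floor(k * phi) and b_k = floor(k * phi^2) = a_k + k, where phi = (1 + sqrt(5))/2 is the golden ratio.
phi = (1 + sqrt(5))/2 = 1.618034
phi^2 = phi + 1 = 2.618034
k = 78
k * phi^2 = 78 * 2.618034 = 204.206651
b_78 = floor(k * phi^2) = 204 (check: a_78 + k = 126 + 78 = 204)

204


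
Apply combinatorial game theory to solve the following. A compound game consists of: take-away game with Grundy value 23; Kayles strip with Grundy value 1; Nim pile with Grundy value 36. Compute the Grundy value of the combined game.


By the Sprague-Grundy theorem, the Grundy value of a sum of games is the XOR of individual Grundy values.
take-away game: Grundy value = 23. Running XOR: 0 XOR 23 = 23
Kayles strip: Grundy value = 1. Running XOR: 23 XOR 1 = 22
Nim pile: Grundy value = 36. Running XOR: 22 XOR 36 = 50
The combined Grundy value is 50.

50


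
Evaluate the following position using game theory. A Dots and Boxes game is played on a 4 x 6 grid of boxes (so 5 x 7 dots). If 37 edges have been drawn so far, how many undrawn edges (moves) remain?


Grid: 4 x 6 boxes, i.e. 5 rows and 7 columns of dots.
Horizontal edges: (rows + 1) * cols = 5 * 6 = 30
Vertical edges: rows * (cols + 1) = 4 * 7 = 28
Total edges: 30 + 28 = 58
Edges drawn: 37
Remaining: 58 - 37 = 21

21


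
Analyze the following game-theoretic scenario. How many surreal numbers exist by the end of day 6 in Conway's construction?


Day 0: {|} = 0 is born. Count = 1.
Day n: the number of surreal numbers born by day n is 2^(n+1) - 1.
By day 0: 2^1 - 1 = 1
By day 1: 2^2 - 1 = 3
By day 2: 2^3 - 1 = 7
By day 3: 2^4 - 1 = 15
By day 4: 2^5 - 1 = 31
By day 5: 2^6 - 1 = 63
By day 6: 2^7 - 1 = 127
By day 6: 127 surreal numbers.

127


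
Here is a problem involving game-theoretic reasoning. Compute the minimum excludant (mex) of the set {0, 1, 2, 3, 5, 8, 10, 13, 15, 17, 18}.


Set = {0, 1, 2, 3, 5, 8, 10, 13, 15, 17, 18}
0 is in the set.
1 is in the set.
2 is in the set.
3 is in the set.
4 is NOT in the set. This is the mex.
mex = 4

4


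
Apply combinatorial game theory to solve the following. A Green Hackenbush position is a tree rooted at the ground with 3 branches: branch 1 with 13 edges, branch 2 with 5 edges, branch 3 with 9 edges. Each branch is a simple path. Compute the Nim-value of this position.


The tree has 3 branches from the ground vertex.
In Green Hackenbush, the Nim-value of a simple path of length k is k.
Branch 1: length 13, Nim-value = 13
Branch 2: length 5, Nim-value = 5
Branch 3: length 9, Nim-value = 9
Total Nim-value = XOR of all branch values:
0 XOR 13 = 13
13 XOR 5 = 8
8 XOR 9 = 1
Nim-value of the tree = 1

1


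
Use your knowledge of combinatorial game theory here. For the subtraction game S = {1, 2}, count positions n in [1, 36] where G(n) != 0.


Subtraction set S = {1, 2}, so G(n) = n mod 3.
G(n) = 0 when n is a multiple of 3.
Multiples of 3 in [1, 36]: 12
N-positions (nonzero Grundy) = 36 - 12 = 24

24


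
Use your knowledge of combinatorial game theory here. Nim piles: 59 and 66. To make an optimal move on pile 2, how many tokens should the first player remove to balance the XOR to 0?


Piles: 59 and 66
Current XOR: 59 XOR 66 = 121 (non-zero, so this is an N-position).
To make the XOR zero, we need to find a move that balances the piles.
For pile 2 (size 66): target = 66 XOR 121 = 59
We reduce pile 2 from 66 to 59.
Tokens removed: 66 - 59 = 7
Verification: 59 XOR 59 = 0

7


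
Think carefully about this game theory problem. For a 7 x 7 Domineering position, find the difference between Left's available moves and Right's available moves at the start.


Board is 7 x 7 (rows x cols).
Left (vertical) placements: (rows-1) * cols = 6 * 7 = 42
Right (horizontal) placements: rows * (cols-1) = 7 * 6 = 42
Advantage = Left - Right = 42 - 42 = 0

0


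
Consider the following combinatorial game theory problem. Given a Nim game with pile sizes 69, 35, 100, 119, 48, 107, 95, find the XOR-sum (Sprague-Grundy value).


We need the XOR (exclusive or) of all pile sizes.
After XOR-ing pile 1 (size 69): 0 XOR 69 = 69
After XOR-ing pile 2 (size 35): 69 XOR 35 = 102
After XOR-ing pile 3 (size 100): 102 XOR 100 = 2
After XOR-ing pile 4 (size 119): 2 XOR 119 = 117
After XOR-ing pile 5 (size 48): 117 XOR 48 = 69
After XOR-ing pile 6 (size 107): 69 XOR 107 = 46
After XOR-ing pile 7 (size 95): 46 XOR 95 = 113
The Nim-value of this position is 113.

113


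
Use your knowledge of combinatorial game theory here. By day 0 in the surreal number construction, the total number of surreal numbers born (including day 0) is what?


Day 0: {|} = 0 is born. Count = 1.
Day n: the number of surreal numbers born by day n is 2^(n+1) - 1.
By day 0: 2^1 - 1 = 1
By day 0: 1 surreal numbers.

1


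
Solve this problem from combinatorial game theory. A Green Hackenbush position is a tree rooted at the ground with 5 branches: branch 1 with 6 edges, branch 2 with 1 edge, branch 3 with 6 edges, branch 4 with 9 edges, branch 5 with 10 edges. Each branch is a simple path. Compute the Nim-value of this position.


The tree has 5 branches from the ground vertex.
In Green Hackenbush, the Nim-value of a simple path of length k is k.
Branch 1: length 6, Nim-value = 6
Branch 2: length 1, Nim-value = 1
Branch 3: length 6, Nim-value = 6
Branch 4: length 9, Nim-value = 9
Branch 5: length 10, Nim-value = 10
Total Nim-value = XOR of all branch values:
0 XOR 6 = 6
6 XOR 1 = 7
7 XOR 6 = 1
1 XOR 9 = 8
8 XOR 10 = 2
Nim-value of the tree = 2

2


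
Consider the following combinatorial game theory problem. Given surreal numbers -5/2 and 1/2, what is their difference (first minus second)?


x = -5/2, y = 1/2
Converting to common denominator: 2
x = -5/2, y = 1/2
x - y = -5/2 - 1/2 = -3

-3


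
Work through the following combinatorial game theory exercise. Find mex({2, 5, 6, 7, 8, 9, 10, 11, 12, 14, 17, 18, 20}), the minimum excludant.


Set = {2, 5, 6, 7, 8, 9, 10, 11, 12, 14, 17, 18, 20}
0 is NOT in the set. This is the mex.
mex = 0

0


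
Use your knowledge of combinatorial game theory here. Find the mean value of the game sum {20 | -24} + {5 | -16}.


G1 = {20 | -24}, G2 = {5 | -16}
Each is a switch {a | b} with numbers a > b; its mean value is (a + b)/2, and mean value is additive over game sums: m(G1 + G2) = m(G1) + m(G2).
Mean of G1 = (20 + (-24))/2 = -4/2 = -2
Mean of G2 = (5 + (-16))/2 = -11/2 = -11/2
Mean of G1 + G2 = -2 + -11/2 = -15/2

-15/2


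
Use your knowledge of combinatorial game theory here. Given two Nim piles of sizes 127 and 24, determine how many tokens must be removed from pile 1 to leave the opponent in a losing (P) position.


Piles: 127 and 24
Current XOR: 127 XOR 24 = 103 (non-zero, so this is an N-position).
To make the XOR zero, we need to find a move that balances the piles.
For pile 1 (size 127): target = 127 XOR 103 = 24
We reduce pile 1 from 127 to 24.
Tokens removed: 127 - 24 = 103
Verification: 24 XOR 24 = 0

103


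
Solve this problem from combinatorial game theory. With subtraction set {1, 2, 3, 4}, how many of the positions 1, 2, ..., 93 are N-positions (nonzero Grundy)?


Subtraction set S = {1, 2, 3, 4}, so G(n) = n mod 5.
G(n) = 0 when n is a multiple of 5.
Multiples of 5 in [1, 93]: 18
N-positions (nonzero Grundy) = 93 - 18 = 75

75


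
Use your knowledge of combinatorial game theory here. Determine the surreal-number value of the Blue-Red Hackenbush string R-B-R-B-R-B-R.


Edges (from ground): R-B-R-B-R-B-R
By Berlekamp's sign-expansion rule, a Blue-Red Hackenbush stalk has the value of the surreal number whose sign sequence is the edge sequence with B -> + and R -> -.
Sign sequence: -+-+-+-
Trace the sign expansion in the surreal number tree, starting from 0:
Edge 1: R (sign -) -> bounds (-inf, 0), value = -1
Edge 2: B (sign +) -> bounds (-1, 0), value = -1/2
Edge 3: R (sign -) -> bounds (-1, -1/2), value = -3/4
Edge 4: B (sign +) -> bounds (-3/4, -1/2), value = -5/8
Edge 5: R (sign -) -> bounds (-3/4, -5/8), value = -11/16
Edge 6: B (sign +) -> bounds (-11/16, -5/8), value = -21/32
Edge 7: R (sign -) -> bounds (-11/16, -21/32), value = -43/64
Game value = -43/64

-43/64


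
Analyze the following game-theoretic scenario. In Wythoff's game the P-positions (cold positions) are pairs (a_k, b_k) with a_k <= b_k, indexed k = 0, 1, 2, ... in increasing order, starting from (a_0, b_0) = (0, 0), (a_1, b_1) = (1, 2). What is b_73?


By Wythoff's theorem, a_k = floor(k * phi) and b_k = floor(k * phi^2) = a_k + k, where phi = (1 + sqrt(5))/2 is the golden ratio.
phi = (1 + sqrt(5))/2 = 1.618034
phi^2 = phi + 1 = 2.618034
k = 73
k * phi^2 = 73 * 2.618034 = 191.116481
b_73 = floor(k * phi^2) = 191 (check: a_73 + k = 118 + 73 = 191)

191


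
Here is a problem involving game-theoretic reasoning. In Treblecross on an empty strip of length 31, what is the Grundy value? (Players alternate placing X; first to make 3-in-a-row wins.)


Treblecross: place X on empty cells; 3-in-a-row wins.
Playing within two cells of an existing X lets the opponent win at once, so sensible play treats the cells i-2..i+2 around each X as dead. The player left with no safe cell loses, so this is a normal-play take-away game on strips of safe cells.
Placing X at cell i (0-indexed) of a strip of k safe cells leaves independent strips of sizes max(0, i-2) and max(0, k-i-3). Hence G(k) = mex{ G(max(0,i-2)) XOR G(max(0,k-i-3)) : 0 <= i < k }, with G(0) = 0.
G(1): splits (0,0):0^0=0 -> mex({0}) = 1
G(2): splits (0,0):0^0=0 -> mex({0}) = 1
G(3): splits (0,0):0^0=0 -> mex({0}) = 1
G(4): splits (0,1):0^1=1 (0,0):0^0=0 -> mex({0, 1}) = 2
G(5): splits (0,2):0^1=1 (0,1):0^1=1 (0,0):0^0=0 -> mex({0, 1}) = 2
G(6) = mex({1}) = 0
G(7) = mex({0, 1, 2}) = 3
G(8) = mex({0, 1, 2}) = 3
G(9) = mex({0, 2}) = 1
G(10) = mex({0, 2, 3}) = 1
G(11) = mex({0, 3}) = 1
G(12) = mex({1, 3}) = 0
G(13) = mex({0, 1, 2, 3}) = 4
G(14) = mex({0, 1, 2}) = 3
G(15) = mex({0, 1, 2}) = 3
G(16) = mex({0, 1, 2, 4}) = 3
G(17) = mex({0, 1, 3, 4}) = 2
G(18) = mex({0, 1, 3, 4}) = 2
G(19) = mex({0, 1, 3, 5}) = 2
G(20) = mex({0, 1, 2, 3, 5}) = 4
G(21) = mex({0, 1, 2, 3, 5}) = 4
G(22) = mex({1, 2, 6}) = 0
G(23) = mex({0, 1, 2, 3, 4, 6}) = 5
G(24) = mex({0, 1, 2, 3, 4}) = 5
G(25) = mex({0, 1, 3, 4, 7}) = 2
G(26) = mex({0, 1, 3, 4, 5, 7}) = 2
G(27) = mex({0, 1, 3, 5}) = 2
G(28) = mex({0, 1, 2, 5}) = 3
G(29) = mex({0, 1, 2, 4, 5, 6}) = 3
G(30) = mex({1, 2, 4, 6}) = 0
G(31) = mex({0, 1, 2, 3, 4, 6}) = 5
Therefore G(31) = 5.

5


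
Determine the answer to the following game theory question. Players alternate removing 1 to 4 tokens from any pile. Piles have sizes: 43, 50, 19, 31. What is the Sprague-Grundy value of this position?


Subtraction set: {1, 2, 3, 4}
For this subtraction set, G(n) = n mod 5 (period = max + 1 = 5).
Pile 1 (size 43): G(43) = 43 mod 5 = 3
Pile 2 (size 50): G(50) = 50 mod 5 = 0
Pile 3 (size 19): G(19) = 19 mod 5 = 4
Pile 4 (size 31): G(31) = 31 mod 5 = 1
Total Grundy value = XOR of all: 3 XOR 0 XOR 4 XOR 1 = 6

6


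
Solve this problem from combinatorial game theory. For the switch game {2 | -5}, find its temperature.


The game is {2 | -5}, a switch {a | b} with numbers a > b.
Cooling {a | b} by t gives {a - t | b + t}, which stops being hot when a - t = b + t, i.e. at t = (a - b)/2. So the temperature of a switch is (a - b)/2.
Temperature = (Left option - Right option) / 2
= (2 - (-5)) / 2
= 7 / 2
= 7/2

7/2


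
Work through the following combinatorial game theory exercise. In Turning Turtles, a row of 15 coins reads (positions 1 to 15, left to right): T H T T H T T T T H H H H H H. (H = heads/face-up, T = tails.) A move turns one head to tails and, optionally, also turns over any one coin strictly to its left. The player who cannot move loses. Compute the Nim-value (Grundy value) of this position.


Coins: T H T T H T T T T H H H H H H
Key fact: a single head at position k behaves exactly like a Nim heap of size k (turning it to T and optionally flipping a coin at j < k corresponds to moving the heap from k to j, or to 0), and heads combine as a disjunctive sum (two heads at the same place would cancel, matching j XOR j = 0). So the Nim-value is the XOR of the 1-indexed positions of the heads.
Face-up positions (1-indexed): [2, 5, 10, 11, 12, 13, 14, 15]
XOR 0 with 2: 0 XOR 2 = 2
XOR 2 with 5: 2 XOR 5 = 7
XOR 7 with 10: 7 XOR 10 = 13
XOR 13 with 11: 13 XOR 11 = 6
XOR 6 with 12: 6 XOR 12 = 10
XOR 10 with 13: 10 XOR 13 = 7
XOR 7 with 14: 7 XOR 14 = 9
XOR 9 with 15: 9 XOR 15 = 6
Nim-value = 6

6


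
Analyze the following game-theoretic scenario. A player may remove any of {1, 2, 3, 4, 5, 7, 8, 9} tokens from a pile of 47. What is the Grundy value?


The subtraction set is S = {1, 2, 3, 4, 5, 7, 8, 9}.
G(k) = mex{ G(k - s) : s in S, s <= k }. We compute iteratively: G(0) = 0.
G(1) = mex({0}) = 1
G(2) = mex({0, 1}) = 2
G(3) = mex({0, 1, 2}) = 3
G(4) = mex({0, 1, 2, 3}) = 4
G(5) = mex({0, 1, 2, 3, 4}) = 5
G(6) = mex({1, 2, 3, 4, 5}) = 0
G(7) = mex({0, 2, 3, 4, 5}) = 1
G(8) = mex({0, 1, 3, 4, 5}) = 2
G(9) = mex({0, 1, 2, 4, 5}) = 3
G(10) = mex({0, 1, 2, 3, 5}) = 4
G(11) = mex({0, 1, 2, 3, 4}) = 5
G(12) = mex({1, 2, 3, 4, 5}) = 0
G(13) = mex({0, 2, 3, 4, 5}) = 1
G(14) = mex({0, 1, 3, 4, 5}) = 2
Observe that G(6)..G(14) = 0, 1, 2, 3, 4, 5, 0, 1, 2 repeats G(0)..G(8) = 0, 1, 2, 3, 4, 5, 0, 1, 2.
For k >= max(S) = 9, G(k) is determined by the previous 9 values G(k-9)..G(k-1); a window of 9 consecutive values has recurred shifted by 6, so by induction G(k + 6) = G(k) for all k >= 0: the sequence is periodic from the start with period 6.
One period: G(0..5) = 0, 1, 2, 3, 4, 5.
47 mod 6 = 5, so G(47) = G(5) = 5.

5
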